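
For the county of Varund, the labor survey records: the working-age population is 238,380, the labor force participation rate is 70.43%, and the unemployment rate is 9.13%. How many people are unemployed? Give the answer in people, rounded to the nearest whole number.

Labor force = 0.7043 × 238,380 = 167,891.
Unemployed = 0.0913 × 167,891 ≈ 15,328.

About 15,328 are unemployed.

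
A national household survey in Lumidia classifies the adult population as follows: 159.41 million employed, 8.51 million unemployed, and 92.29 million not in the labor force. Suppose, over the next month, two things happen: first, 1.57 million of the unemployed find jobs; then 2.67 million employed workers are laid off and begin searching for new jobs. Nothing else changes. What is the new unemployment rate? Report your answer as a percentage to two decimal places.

New unemployment rate ≈ 5.72%.

Initially, labor force = 159.41 + 8.51 = 167.92 million, so u = 8.51/167.92 = 5.07%.
After the first change, unemployed falls and employed rises by 1.57; labor force unchanged → E = 160.98, U = 6.94, labor force = 167.92 million.
After the second change, employed falls and unemployed rises by 2.67; labor force unchanged → E = 158.31, U = 9.61, labor force = 167.92 million.
New unemployment rate = 9.61 / 167.92 = 5.72%.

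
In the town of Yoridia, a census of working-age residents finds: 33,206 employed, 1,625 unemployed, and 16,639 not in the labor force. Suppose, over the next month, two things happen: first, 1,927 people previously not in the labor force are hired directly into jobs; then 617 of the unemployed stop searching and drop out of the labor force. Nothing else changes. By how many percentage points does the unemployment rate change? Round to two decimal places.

The unemployment rate changes by −1.88 percentage points.

Initially, labor force = 33,206 + 1,625 = 34,831, so u = 1,625/34,831 = 4.67%.
After the first change, employed and labor force both rise by 1,927; unemployed unchanged → E = 35,133, U = 1,625, labor force = 36,758.
After the second change, unemployed and labor force both fall by 617 → E = 35,133, U = 1,008, labor force = 36,141.
New unemployment rate = 1,008 / 36,141 = 2.79%.
Change = 2.79% − 4.67% = −1.88 percentage points.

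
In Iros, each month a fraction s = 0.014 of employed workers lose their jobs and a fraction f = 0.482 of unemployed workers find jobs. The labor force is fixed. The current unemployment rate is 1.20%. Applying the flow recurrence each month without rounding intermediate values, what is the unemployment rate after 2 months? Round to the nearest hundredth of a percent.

With a fixed labor force, u_{t+1} = u_t + s·(1−u_t) − f·u_t = u_t·(1−s−f) + s.
Here 1−s−f = 0.504 and s = 0.014.
u_1 = 0.012000 × 0.504 + 0.014 = 0.020048.
u_2 = 0.020048 × 0.504 + 0.014 = 0.024104.

Unemployment rate after two months ≈ 2.41%.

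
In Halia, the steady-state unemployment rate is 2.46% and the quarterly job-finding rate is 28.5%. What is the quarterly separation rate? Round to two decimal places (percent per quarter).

From u* = s/(s+f): s = u·f/(1−u).
s = 0.0246 × 28.5 / (1 − 0.0246) = 0.7011 / 0.9754 ≈ 0.72% per quarter.

Separation rate ≈ 0.72% per quarter.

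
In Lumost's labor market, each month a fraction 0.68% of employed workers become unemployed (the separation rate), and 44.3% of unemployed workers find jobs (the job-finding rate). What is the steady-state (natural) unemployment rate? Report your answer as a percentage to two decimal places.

Steady-state unemployment rate ≈ 1.51%.

At steady state the flows balance: s·E = f·U, so U/(E+U) = s/(s+f).
u* = 0.68 / (0.68 + 44.3) = 0.68 / 44.98 = 1.51%.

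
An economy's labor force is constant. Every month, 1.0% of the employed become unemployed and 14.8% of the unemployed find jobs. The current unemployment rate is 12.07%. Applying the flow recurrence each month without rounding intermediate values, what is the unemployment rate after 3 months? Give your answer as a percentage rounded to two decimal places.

Unemployment rate after three months ≈ 9.76%.

With a fixed labor force, u_{t+1} = u_t + s·(1−u_t) − f·u_t = u_t·(1−s−f) + s.
Here 1−s−f = 0.842 and s = 0.010.
u_1 = 0.120700 × 0.842 + 0.010 = 0.111629.
u_2 = 0.111629 × 0.842 + 0.010 = 0.103992.
u_3 = 0.103992 × 0.842 + 0.010 = 0.097561.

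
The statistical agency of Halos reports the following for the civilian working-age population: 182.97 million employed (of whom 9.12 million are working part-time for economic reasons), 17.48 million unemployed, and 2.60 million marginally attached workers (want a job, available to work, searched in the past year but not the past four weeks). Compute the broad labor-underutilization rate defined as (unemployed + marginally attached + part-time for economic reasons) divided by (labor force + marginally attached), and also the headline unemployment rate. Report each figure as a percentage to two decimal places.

Broad underutilization rate ≈ 14.38%; headline unemployment rate ≈ 8.72%.

Labor force = 182.97 + 17.48 = 200.45 million.
Numerator = 17.48 + 2.60 + 9.12 = 29.20 million.
Denominator = 200.45 + 2.60 = 203.05 million.
Broad rate = 29.20 / 203.05 = 14.38%.
Headline unemployment rate = 17.48 / 200.45 = 8.72%.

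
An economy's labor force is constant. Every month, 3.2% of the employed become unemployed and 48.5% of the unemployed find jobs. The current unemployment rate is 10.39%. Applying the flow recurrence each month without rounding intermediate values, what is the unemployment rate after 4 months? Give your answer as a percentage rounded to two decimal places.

With a fixed labor force, u_{t+1} = u_t + s·(1−u_t) − f·u_t = u_t·(1−s−f) + s.
Here 1−s−f = 0.483 and s = 0.032.
u_1 = 0.103900 × 0.483 + 0.032 = 0.082184.
u_2 = 0.082184 × 0.483 + 0.032 = 0.071695.
u_3 = 0.071695 × 0.483 + 0.032 = 0.066629.
u_4 = 0.066629 × 0.483 + 0.032 = 0.064182.

Unemployment rate after four months ≈ 6.42%.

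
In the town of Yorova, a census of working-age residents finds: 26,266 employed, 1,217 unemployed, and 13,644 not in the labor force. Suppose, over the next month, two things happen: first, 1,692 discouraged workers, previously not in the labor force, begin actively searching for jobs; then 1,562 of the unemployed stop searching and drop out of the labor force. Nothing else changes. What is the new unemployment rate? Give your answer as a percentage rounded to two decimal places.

Initially, labor force = 26,266 + 1,217 = 27,483, so u = 1,217/27,483 = 4.43%.
After the first change, unemployed and labor force both rise by 1,692 → E = 26,266, U = 2,909, labor force = 29,175.
After the second change, unemployed and labor force both fall by 1,562 → E = 26,266, U = 1,347, labor force = 27,613.
New unemployment rate = 1,347 / 27,613 = 4.88%.

New unemployment rate ≈ 4.88%.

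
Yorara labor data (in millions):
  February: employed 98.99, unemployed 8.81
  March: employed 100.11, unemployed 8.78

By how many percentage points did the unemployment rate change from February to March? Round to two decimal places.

The unemployment rate changed by −0.11 percentage points.

February: labor force = 98.99 + 8.81 = 107.80; u = 8.81/107.80 = 8.17%.
March: labor force = 100.11 + 8.78 = 108.89; u = 8.78/108.89 = 8.06%.
Change = 8.06% − 8.17% = −0.11 pp.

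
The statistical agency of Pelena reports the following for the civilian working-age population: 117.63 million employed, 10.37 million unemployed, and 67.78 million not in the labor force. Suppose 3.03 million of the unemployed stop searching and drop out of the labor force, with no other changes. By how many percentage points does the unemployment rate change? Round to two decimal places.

Initially, labor force = 117.63 + 10.37 = 128.00 million, so u = 10.37/128.00 = 8.10%.
After the change, unemployed and labor force both fall by 3.03 → E = 117.63, U = 7.34, labor force = 124.97 million.
New unemployment rate = 7.34 / 124.97 = 5.87%.
Change = 5.87% − 8.10% = −2.23 percentage points.

The unemployment rate changes by −2.23 percentage points.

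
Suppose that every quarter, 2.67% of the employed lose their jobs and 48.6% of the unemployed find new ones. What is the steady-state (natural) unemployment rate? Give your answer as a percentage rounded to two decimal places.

At steady state the flows balance: s·E = f·U, so U/(E+U) = s/(s+f).
u* = 2.67 / (2.67 + 48.6) = 2.67 / 51.27 = 5.21%.

Steady-state unemployment rate ≈ 5.21%.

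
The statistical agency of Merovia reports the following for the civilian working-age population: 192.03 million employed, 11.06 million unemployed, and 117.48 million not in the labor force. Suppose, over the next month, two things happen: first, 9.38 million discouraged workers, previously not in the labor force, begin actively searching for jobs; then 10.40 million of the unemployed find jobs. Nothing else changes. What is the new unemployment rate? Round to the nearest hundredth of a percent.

New unemployment rate ≈ 4.73%.

Initially, labor force = 192.03 + 11.06 = 203.09 million, so u = 11.06/203.09 = 5.45%.
After the first change, unemployed and labor force both rise by 9.38 → E = 192.03, U = 20.44, labor force = 212.47 million.
After the second change, unemployed falls and employed rises by 10.40; labor force unchanged → E = 202.43, U = 10.04, labor force = 212.47 million.
New unemployment rate = 10.04 / 212.47 = 4.73%.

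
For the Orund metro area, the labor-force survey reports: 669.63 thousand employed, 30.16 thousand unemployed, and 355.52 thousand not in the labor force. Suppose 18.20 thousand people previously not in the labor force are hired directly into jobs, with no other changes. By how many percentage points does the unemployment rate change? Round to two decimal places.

Initially, labor force = 669.63 + 30.16 = 699.79 thousand, so u = 30.16/699.79 = 4.31%.
After the change, employed and labor force both rise by 18.20; unemployed unchanged → E = 687.83, U = 30.16, labor force = 717.99 thousand.
New unemployment rate = 30.16 / 717.99 = 4.20%.
Change = 4.20% − 4.31% = −0.11 percentage points.

The unemployment rate changes by −0.11 percentage points.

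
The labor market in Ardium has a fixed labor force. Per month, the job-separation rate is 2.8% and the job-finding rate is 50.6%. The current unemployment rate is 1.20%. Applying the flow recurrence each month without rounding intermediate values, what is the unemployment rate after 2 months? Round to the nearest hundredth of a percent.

With a fixed labor force, u_{t+1} = u_t + s·(1−u_t) − f·u_t = u_t·(1−s−f) + s.
Here 1−s−f = 0.466 and s = 0.028.
u_1 = 0.012000 × 0.466 + 0.028 = 0.033592.
u_2 = 0.033592 × 0.466 + 0.028 = 0.043654.

Unemployment rate after two months ≈ 4.37%.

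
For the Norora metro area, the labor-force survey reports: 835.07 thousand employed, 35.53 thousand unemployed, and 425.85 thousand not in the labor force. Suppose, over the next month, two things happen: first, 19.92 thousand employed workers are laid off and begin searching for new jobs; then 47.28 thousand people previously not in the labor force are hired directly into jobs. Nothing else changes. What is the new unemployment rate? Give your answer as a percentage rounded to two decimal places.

Initially, labor force = 835.07 + 35.53 = 870.60 thousand, so u = 35.53/870.60 = 4.08%.
After the first change, employed falls and unemployed rises by 19.92; labor force unchanged → E = 815.15, U = 55.45, labor force = 870.60 thousand.
After the second change, employed and labor force both rise by 47.28; unemployed unchanged → E = 862.43, U = 55.45, labor force = 917.88 thousand.
New unemployment rate = 55.45 / 917.88 = 6.04%.

New unemployment rate ≈ 6.04%.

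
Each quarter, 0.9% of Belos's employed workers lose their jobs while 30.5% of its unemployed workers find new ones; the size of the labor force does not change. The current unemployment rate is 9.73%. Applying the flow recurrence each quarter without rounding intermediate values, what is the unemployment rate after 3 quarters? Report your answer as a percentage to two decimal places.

Unemployment rate after three quarters ≈ 5.08%.

With a fixed labor force, u_{t+1} = u_t + s·(1−u_t) − f·u_t = u_t·(1−s−f) + s.
Here 1−s−f = 0.686 and s = 0.009.
u_1 = 0.097300 × 0.686 + 0.009 = 0.075748.
u_2 = 0.075748 × 0.686 + 0.009 = 0.060963.
u_3 = 0.060963 × 0.686 + 0.009 = 0.050821.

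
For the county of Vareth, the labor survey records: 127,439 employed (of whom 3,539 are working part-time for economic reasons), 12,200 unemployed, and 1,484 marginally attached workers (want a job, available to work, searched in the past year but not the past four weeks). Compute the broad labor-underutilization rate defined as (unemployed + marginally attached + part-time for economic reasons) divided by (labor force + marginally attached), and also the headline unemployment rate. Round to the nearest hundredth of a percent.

Labor force = 127,439 + 12,200 = 139,639.
Numerator = 12,200 + 1,484 + 3,539 = 17,223.
Denominator = 139,639 + 1,484 = 141,123.
Broad rate = 17,223 / 141,123 = 12.20%.
Headline unemployment rate = 12,200 / 139,639 = 8.74%.

Broad underutilization rate ≈ 12.20%; headline unemployment rate ≈ 8.74%.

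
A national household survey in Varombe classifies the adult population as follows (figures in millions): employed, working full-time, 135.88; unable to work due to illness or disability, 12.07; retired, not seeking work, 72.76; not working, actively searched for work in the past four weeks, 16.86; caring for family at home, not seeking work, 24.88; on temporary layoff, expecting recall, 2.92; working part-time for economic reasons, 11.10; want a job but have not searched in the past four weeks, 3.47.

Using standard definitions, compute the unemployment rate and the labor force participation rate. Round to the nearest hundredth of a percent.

Unemployment rate ≈ 11.86%; labor force participation rate ≈ 59.57%.

Employed = 135.88 + 11.10 = 146.98 million (anyone who worked, including part-time for economic reasons, counts as employed).
Unemployed = 16.86 + 2.92 = 19.78 million (jobless and actively searching, or on temporary layoff).
Labor force = 146.98 + 19.78 = 166.76 million.
Not in labor force = 12.07 + 72.76 + 24.88 + 3.47 = 113.18 million (those not working and not actively searching are outside the labor force — including those who want a job but have given up searching).
Civilian working-age population = 166.76 + 113.18 = 279.94 million.
Unemployment rate = 19.78 / 166.76 = 11.86%.
Labor force participation rate = 166.76 / 279.94 = 59.57%.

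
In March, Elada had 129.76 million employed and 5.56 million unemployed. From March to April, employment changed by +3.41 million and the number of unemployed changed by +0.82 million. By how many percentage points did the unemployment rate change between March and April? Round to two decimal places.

The unemployment rate changed by +0.46 percentage points.

March: labor force = 129.76 + 5.56 = 135.32; u = 5.56/135.32 = 4.11%.
April: labor force = 133.17 + 6.38 = 139.55; u = 6.38/139.55 = 4.57%.
Change = 4.57% − 4.11% = +0.46 pp.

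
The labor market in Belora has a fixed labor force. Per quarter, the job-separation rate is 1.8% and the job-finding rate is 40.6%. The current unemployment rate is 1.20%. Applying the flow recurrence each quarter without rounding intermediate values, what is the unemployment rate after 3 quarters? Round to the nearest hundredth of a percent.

Unemployment rate after three quarters ≈ 3.66%.

With a fixed labor force, u_{t+1} = u_t + s·(1−u_t) − f·u_t = u_t·(1−s−f) + s.
Here 1−s−f = 0.576 and s = 0.018.
u_1 = 0.012000 × 0.576 + 0.018 = 0.024912.
u_2 = 0.024912 × 0.576 + 0.018 = 0.032349.
u_3 = 0.032349 × 0.576 + 0.018 = 0.036633.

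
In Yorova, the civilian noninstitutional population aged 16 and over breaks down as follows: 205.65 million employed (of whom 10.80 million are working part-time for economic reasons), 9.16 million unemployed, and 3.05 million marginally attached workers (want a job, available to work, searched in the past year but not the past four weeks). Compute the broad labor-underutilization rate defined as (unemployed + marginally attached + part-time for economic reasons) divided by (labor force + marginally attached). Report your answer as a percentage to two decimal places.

Labor force = 205.65 + 9.16 = 214.81 million.
Numerator = 9.16 + 3.05 + 10.80 = 23.01 million.
Denominator = 214.81 + 3.05 = 217.86 million.
Broad rate = 23.01 / 217.86 = 10.56%.

Broad underutilization rate ≈ 10.56%.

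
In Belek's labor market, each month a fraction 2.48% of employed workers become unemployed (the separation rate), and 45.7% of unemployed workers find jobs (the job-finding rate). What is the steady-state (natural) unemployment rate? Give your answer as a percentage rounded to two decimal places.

Steady-state unemployment rate ≈ 5.15%.

At steady state the flows balance: s·E = f·U, so U/(E+U) = s/(s+f).
u* = 2.48 / (2.48 + 45.7) = 2.48 / 48.18 = 5.15%.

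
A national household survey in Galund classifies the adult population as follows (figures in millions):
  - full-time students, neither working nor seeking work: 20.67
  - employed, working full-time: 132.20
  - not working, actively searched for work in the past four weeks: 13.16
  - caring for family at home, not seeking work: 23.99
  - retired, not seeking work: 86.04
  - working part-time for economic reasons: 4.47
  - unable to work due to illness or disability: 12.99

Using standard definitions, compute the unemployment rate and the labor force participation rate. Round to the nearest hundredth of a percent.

Unemployment rate ≈ 8.78%; labor force participation rate ≈ 51.05%.

Employed = 132.20 + 4.47 = 136.67 million (anyone who worked, including part-time for economic reasons, counts as employed).
Unemployed = 13.16 million.
Labor force = 136.67 + 13.16 = 149.83 million.
Not in labor force = 20.67 + 23.99 + 86.04 + 12.99 = 143.69 million (those not working and not actively searching are outside the labor force).
Civilian working-age population = 149.83 + 143.69 = 293.52 million.
Unemployment rate = 13.16 / 149.83 = 8.78%.
Labor force participation rate = 149.83 / 293.52 = 51.05%.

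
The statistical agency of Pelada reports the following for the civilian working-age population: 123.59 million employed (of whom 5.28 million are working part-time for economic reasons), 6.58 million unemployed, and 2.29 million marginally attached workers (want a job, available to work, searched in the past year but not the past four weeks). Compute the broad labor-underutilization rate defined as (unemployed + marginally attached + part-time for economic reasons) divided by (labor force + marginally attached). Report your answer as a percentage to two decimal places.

Broad underutilization rate ≈ 10.68%.

Labor force = 123.59 + 6.58 = 130.17 million.
Numerator = 6.58 + 2.29 + 5.28 = 14.15 million.
Denominator = 130.17 + 2.29 = 132.46 million.
Broad rate = 14.15 / 132.46 = 10.68%.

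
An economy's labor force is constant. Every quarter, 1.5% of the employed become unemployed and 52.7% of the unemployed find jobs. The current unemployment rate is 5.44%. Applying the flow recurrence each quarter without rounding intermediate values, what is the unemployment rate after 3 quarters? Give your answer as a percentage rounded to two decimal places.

With a fixed labor force, u_{t+1} = u_t + s·(1−u_t) − f·u_t = u_t·(1−s−f) + s.
Here 1−s−f = 0.458 and s = 0.015.
u_1 = 0.054400 × 0.458 + 0.015 = 0.039915.
u_2 = 0.039915 × 0.458 + 0.015 = 0.033281.
u_3 = 0.033281 × 0.458 + 0.015 = 0.030243.

Unemployment rate after three quarters ≈ 3.02%.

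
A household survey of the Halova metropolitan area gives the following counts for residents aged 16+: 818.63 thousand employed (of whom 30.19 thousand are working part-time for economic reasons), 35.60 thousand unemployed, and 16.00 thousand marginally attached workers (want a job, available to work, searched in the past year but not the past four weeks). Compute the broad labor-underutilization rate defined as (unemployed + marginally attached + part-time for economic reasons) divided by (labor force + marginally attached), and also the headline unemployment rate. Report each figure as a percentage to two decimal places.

Labor force = 818.63 + 35.60 = 854.23 thousand.
Numerator = 35.60 + 16.00 + 30.19 = 81.79 thousand.
Denominator = 854.23 + 16.00 = 870.23 thousand.
Broad rate = 81.79 / 870.23 = 9.40%.
Headline unemployment rate = 35.60 / 854.23 = 4.17%.

Broad underutilization rate ≈ 9.40%; headline unemployment rate ≈ 4.17%.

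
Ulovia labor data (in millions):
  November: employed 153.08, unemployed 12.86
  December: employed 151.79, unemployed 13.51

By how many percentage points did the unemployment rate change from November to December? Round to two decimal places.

November: labor force = 153.08 + 12.86 = 165.94; u = 12.86/165.94 = 7.75%.
December: labor force = 151.79 + 13.51 = 165.30; u = 13.51/165.30 = 8.17%.
Change = 8.17% − 7.75% = +0.42 pp.

The unemployment rate changed by +0.42 percentage points.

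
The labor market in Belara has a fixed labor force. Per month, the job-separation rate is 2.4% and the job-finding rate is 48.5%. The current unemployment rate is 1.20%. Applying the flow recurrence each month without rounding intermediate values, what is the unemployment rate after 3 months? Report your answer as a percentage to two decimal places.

Unemployment rate after three months ≈ 4.30%.

With a fixed labor force, u_{t+1} = u_t + s·(1−u_t) − f·u_t = u_t·(1−s−f) + s.
Here 1−s−f = 0.491 and s = 0.024.
u_1 = 0.012000 × 0.491 + 0.024 = 0.029892.
u_2 = 0.029892 × 0.491 + 0.024 = 0.038677.
u_3 = 0.038677 × 0.491 + 0.024 = 0.042990.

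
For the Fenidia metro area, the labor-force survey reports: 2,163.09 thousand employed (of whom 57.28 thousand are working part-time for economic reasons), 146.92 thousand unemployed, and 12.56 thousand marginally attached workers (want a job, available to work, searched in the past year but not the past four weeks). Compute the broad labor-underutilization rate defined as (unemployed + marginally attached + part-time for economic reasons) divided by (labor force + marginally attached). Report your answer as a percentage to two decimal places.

Broad underutilization rate ≈ 9.33%.

Labor force = 2,163.09 + 146.92 = 2,310.01 thousand.
Numerator = 146.92 + 12.56 + 57.28 = 216.76 thousand.
Denominator = 2,310.01 + 12.56 = 2,322.57 thousand.
Broad rate = 216.76 / 2,322.57 = 9.33%.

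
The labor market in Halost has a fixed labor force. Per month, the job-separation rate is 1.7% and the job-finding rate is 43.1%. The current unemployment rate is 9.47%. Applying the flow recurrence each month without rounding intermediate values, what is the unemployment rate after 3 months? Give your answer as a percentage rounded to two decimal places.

Unemployment rate after three months ≈ 4.75%.

With a fixed labor force, u_{t+1} = u_t + s·(1−u_t) − f·u_t = u_t·(1−s−f) + s.
Here 1−s−f = 0.552 and s = 0.017.
u_1 = 0.094700 × 0.552 + 0.017 = 0.069274.
u_2 = 0.069274 × 0.552 + 0.017 = 0.055239.
u_3 = 0.055239 × 0.552 + 0.017 = 0.047492.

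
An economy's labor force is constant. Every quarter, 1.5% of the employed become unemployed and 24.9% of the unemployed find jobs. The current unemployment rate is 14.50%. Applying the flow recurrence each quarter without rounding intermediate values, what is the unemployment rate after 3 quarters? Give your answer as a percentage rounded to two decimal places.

Unemployment rate after three quarters ≈ 9.20%.

With a fixed labor force, u_{t+1} = u_t + s·(1−u_t) − f·u_t = u_t·(1−s−f) + s.
Here 1−s−f = 0.736 and s = 0.015.
u_1 = 0.145000 × 0.736 + 0.015 = 0.121720.
u_2 = 0.121720 × 0.736 + 0.015 = 0.104586.
u_3 = 0.104586 × 0.736 + 0.015 = 0.091975.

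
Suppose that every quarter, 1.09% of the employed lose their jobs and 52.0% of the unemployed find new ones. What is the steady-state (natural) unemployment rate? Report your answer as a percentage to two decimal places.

At steady state the flows balance: s·E = f·U, so U/(E+U) = s/(s+f).
u* = 1.09 / (1.09 + 52.0) = 1.09 / 53.09 = 2.05%.

Steady-state unemployment rate ≈ 2.05%.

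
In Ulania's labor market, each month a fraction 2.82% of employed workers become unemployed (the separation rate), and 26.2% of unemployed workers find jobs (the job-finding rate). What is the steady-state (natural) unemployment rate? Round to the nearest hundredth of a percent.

Steady-state unemployment rate ≈ 9.72%.

At steady state the flows balance: s·E = f·U, so U/(E+U) = s/(s+f).
u* = 2.82 / (2.82 + 26.2) = 2.82 / 29.02 = 9.72%.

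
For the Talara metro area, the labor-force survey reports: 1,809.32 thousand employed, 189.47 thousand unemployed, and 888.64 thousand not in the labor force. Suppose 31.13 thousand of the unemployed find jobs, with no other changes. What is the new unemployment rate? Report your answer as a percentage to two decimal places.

New unemployment rate ≈ 7.92%.

Initially, labor force = 1,809.32 + 189.47 = 1,998.79 thousand, so u = 189.47/1,998.79 = 9.48%.
After the change, unemployed falls and employed rises by 31.13; labor force unchanged → E = 1,840.45, U = 158.34, labor force = 1,998.79 thousand.
New unemployment rate = 158.34 / 1,998.79 = 7.92%.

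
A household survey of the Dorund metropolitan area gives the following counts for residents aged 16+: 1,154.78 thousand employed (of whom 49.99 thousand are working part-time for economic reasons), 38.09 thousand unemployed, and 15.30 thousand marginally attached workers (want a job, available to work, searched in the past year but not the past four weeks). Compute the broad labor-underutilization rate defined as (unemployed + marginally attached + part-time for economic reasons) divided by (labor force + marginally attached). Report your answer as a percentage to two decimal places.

Broad underutilization rate ≈ 8.56%.

Labor force = 1,154.78 + 38.09 = 1,192.87 thousand.
Numerator = 38.09 + 15.30 + 49.99 = 103.38 thousand.
Denominator = 1,192.87 + 15.30 = 1,208.17 thousand.
Broad rate = 103.38 / 1,208.17 = 8.56%.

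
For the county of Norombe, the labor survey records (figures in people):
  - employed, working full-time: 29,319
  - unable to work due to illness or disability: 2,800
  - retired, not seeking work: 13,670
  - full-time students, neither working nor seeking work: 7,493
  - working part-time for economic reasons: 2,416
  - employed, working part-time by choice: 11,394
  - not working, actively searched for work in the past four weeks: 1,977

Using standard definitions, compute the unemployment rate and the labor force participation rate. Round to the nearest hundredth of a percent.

Unemployment rate ≈ 4.38%; labor force participation rate ≈ 65.31%.

Employed = 29,319 + 2,416 + 11,394 = 43,129 (anyone who worked, including part-time for economic reasons, counts as employed).
Unemployed = 1,977.
Labor force = 43,129 + 1,977 = 45,106.
Not in labor force = 2,800 + 13,670 + 7,493 = 23,963 (those not working and not actively searching are outside the labor force).
Civilian working-age population = 45,106 + 23,963 = 69,069.
Unemployment rate = 1,977 / 45,106 = 4.38%.
Labor force participation rate = 45,106 / 69,069 = 65.31%.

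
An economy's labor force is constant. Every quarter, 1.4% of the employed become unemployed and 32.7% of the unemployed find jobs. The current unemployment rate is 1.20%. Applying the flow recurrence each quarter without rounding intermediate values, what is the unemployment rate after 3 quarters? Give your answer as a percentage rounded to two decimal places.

With a fixed labor force, u_{t+1} = u_t + s·(1−u_t) − f·u_t = u_t·(1−s−f) + s.
Here 1−s−f = 0.659 and s = 0.014.
u_1 = 0.012000 × 0.659 + 0.014 = 0.021908.
u_2 = 0.021908 × 0.659 + 0.014 = 0.028437.
u_3 = 0.028437 × 0.659 + 0.014 = 0.032740.

Unemployment rate after three quarters ≈ 3.27%.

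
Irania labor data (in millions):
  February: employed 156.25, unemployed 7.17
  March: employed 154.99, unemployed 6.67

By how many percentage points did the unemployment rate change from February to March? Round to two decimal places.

The unemployment rate changed by −0.26 percentage points.

February: labor force = 156.25 + 7.17 = 163.42; u = 7.17/163.42 = 4.39%.
March: labor force = 154.99 + 6.67 = 161.66; u = 6.67/161.66 = 4.13%.
Change = 4.13% − 4.39% = −0.26 pp.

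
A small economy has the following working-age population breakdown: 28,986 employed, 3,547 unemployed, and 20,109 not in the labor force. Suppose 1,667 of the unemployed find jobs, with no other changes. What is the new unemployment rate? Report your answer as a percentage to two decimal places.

Initially, labor force = 28,986 + 3,547 = 32,533, so u = 3,547/32,533 = 10.90%.
After the change, unemployed falls and employed rises by 1,667; labor force unchanged → E = 30,653, U = 1,880, labor force = 32,533.
New unemployment rate = 1,880 / 32,533 = 5.78%.

New unemployment rate ≈ 5.78%.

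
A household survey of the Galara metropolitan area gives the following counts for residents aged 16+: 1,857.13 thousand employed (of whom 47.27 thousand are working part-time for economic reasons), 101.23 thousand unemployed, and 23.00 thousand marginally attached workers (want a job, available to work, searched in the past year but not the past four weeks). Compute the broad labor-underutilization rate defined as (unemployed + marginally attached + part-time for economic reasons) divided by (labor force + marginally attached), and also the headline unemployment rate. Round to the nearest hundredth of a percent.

Labor force = 1,857.13 + 101.23 = 1,958.36 thousand.
Numerator = 101.23 + 23.00 + 47.27 = 171.50 thousand.
Denominator = 1,958.36 + 23.00 = 1,981.36 thousand.
Broad rate = 171.50 / 1,981.36 = 8.66%.
Headline unemployment rate = 101.23 / 1,958.36 = 5.17%.

Broad underutilization rate ≈ 8.66%; headline unemployment rate ≈ 5.17%.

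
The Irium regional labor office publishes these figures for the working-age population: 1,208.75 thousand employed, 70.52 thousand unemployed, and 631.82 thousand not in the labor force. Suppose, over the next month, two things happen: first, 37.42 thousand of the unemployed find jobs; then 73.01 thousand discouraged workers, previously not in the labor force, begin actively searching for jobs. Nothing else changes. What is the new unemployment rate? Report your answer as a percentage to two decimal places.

Initially, labor force = 1,208.75 + 70.52 = 1,279.27 thousand, so u = 70.52/1,279.27 = 5.51%.
After the first change, unemployed falls and employed rises by 37.42; labor force unchanged → E = 1,246.17, U = 33.10, labor force = 1,279.27 thousand.
After the second change, unemployed and labor force both rise by 73.01 → E = 1,246.17, U = 106.11, labor force = 1,352.28 thousand.
New unemployment rate = 106.11 / 1,352.28 = 7.85%.

New unemployment rate ≈ 7.85%.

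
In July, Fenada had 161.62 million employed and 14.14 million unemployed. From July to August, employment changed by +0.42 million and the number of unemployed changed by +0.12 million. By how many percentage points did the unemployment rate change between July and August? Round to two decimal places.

July: labor force = 161.62 + 14.14 = 175.76; u = 14.14/175.76 = 8.05%.
August: labor force = 162.04 + 14.26 = 176.30; u = 14.26/176.30 = 8.09%.
Change = 8.09% − 8.05% = +0.04 pp.

The unemployment rate changed by +0.04 percentage points.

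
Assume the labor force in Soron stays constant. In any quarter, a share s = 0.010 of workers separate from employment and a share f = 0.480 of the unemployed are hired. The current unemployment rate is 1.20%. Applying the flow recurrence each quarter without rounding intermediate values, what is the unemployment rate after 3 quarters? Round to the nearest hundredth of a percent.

Unemployment rate after three quarters ≈ 1.93%.

With a fixed labor force, u_{t+1} = u_t + s·(1−u_t) − f·u_t = u_t·(1−s−f) + s.
Here 1−s−f = 0.510 and s = 0.010.
u_1 = 0.012000 × 0.510 + 0.010 = 0.016120.
u_2 = 0.016120 × 0.510 + 0.010 = 0.018221.
u_3 = 0.018221 × 0.510 + 0.010 = 0.019293.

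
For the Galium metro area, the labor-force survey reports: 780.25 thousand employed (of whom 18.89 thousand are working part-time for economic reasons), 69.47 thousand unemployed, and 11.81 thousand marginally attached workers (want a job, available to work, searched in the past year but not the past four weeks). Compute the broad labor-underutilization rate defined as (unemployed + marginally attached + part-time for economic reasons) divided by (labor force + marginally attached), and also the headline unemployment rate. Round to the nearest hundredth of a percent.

Labor force = 780.25 + 69.47 = 849.72 thousand.
Numerator = 69.47 + 11.81 + 18.89 = 100.17 thousand.
Denominator = 849.72 + 11.81 = 861.53 thousand.
Broad rate = 100.17 / 861.53 = 11.63%.
Headline unemployment rate = 69.47 / 849.72 = 8.18%.

Broad underutilization rate ≈ 11.63%; headline unemployment rate ≈ 8.18%.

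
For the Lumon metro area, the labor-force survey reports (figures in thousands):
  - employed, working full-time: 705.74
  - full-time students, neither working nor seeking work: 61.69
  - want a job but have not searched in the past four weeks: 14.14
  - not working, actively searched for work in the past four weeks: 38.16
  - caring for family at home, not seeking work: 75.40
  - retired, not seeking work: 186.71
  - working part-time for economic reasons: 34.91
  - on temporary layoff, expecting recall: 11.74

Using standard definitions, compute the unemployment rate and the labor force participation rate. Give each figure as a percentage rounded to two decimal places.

Employed = 705.74 + 34.91 = 740.65 thousand (anyone who worked, including part-time for economic reasons, counts as employed).
Unemployed = 38.16 + 11.74 = 49.90 thousand (jobless and actively searching, or on temporary layoff).
Labor force = 740.65 + 49.90 = 790.55 thousand.
Not in labor force = 61.69 + 14.14 + 75.40 + 186.71 = 337.94 thousand (those not working and not actively searching are outside the labor force — including those who want a job but have given up searching).
Civilian working-age population = 790.55 + 337.94 = 1,128.49 thousand.
Unemployment rate = 49.90 / 790.55 = 6.31%.
Labor force participation rate = 790.55 / 1,128.49 = 70.05%.

Unemployment rate ≈ 6.31%; labor force participation rate ≈ 70.05%.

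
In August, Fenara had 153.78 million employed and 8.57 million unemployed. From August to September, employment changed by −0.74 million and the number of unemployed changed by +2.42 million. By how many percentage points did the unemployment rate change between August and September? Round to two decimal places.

The unemployment rate changed by +1.42 percentage points.

August: labor force = 153.78 + 8.57 = 162.35; u = 8.57/162.35 = 5.28%.
September: labor force = 153.04 + 10.99 = 164.03; u = 10.99/164.03 = 6.70%.
Change = 6.70% − 5.28% = +1.42 pp.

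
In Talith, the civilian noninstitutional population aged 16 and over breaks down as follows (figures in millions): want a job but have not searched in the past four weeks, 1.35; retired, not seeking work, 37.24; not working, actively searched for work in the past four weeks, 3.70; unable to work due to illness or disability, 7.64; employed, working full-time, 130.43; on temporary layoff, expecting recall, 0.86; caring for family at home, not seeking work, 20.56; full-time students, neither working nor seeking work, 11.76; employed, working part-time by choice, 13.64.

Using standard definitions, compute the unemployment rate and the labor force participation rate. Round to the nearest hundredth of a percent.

Employed = 130.43 + 13.64 = 144.07 million.
Unemployed = 3.70 + 0.86 = 4.56 million (jobless and actively searching, or on temporary layoff).
Labor force = 144.07 + 4.56 = 148.63 million.
Not in labor force = 1.35 + 37.24 + 7.64 + 20.56 + 11.76 = 78.55 million (those not working and not actively searching are outside the labor force — including those who want a job but have given up searching).
Civilian working-age population = 148.63 + 78.55 = 227.18 million.
Unemployment rate = 4.56 / 148.63 = 3.07%.
Labor force participation rate = 148.63 / 227.18 = 65.42%.

Unemployment rate ≈ 3.07%; labor force participation rate ≈ 65.42%.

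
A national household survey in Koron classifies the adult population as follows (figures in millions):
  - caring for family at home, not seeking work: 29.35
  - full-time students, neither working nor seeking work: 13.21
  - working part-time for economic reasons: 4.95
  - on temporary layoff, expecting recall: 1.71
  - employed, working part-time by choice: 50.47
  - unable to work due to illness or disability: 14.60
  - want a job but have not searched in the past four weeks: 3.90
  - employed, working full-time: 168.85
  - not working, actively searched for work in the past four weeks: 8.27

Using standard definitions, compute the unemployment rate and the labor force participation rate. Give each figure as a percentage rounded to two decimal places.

Unemployment rate ≈ 4.26%; labor force participation rate ≈ 79.32%.

Employed = 4.95 + 50.47 + 168.85 = 224.27 million (anyone who worked, including part-time for economic reasons, counts as employed).
Unemployed = 1.71 + 8.27 = 9.98 million (jobless and actively searching, or on temporary layoff).
Labor force = 224.27 + 9.98 = 234.25 million.
Not in labor force = 29.35 + 13.21 + 14.60 + 3.90 = 61.06 million (those not working and not actively searching are outside the labor force — including those who want a job but have given up searching).
Civilian working-age population = 234.25 + 61.06 = 295.31 million.
Unemployment rate = 9.98 / 234.25 = 4.26%.
Labor force participation rate = 234.25 / 295.31 = 79.32%.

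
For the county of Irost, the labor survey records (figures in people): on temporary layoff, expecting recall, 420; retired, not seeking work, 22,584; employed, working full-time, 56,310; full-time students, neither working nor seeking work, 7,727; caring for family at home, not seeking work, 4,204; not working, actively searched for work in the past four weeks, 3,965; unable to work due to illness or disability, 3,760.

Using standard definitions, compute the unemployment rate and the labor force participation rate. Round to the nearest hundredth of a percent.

Employed = 56,310.
Unemployed = 420 + 3,965 = 4,385 (jobless and actively searching, or on temporary layoff).
Labor force = 56,310 + 4,385 = 60,695.
Not in labor force = 22,584 + 7,727 + 4,204 + 3,760 = 38,275 (those not working and not actively searching are outside the labor force).
Civilian working-age population = 60,695 + 38,275 = 98,970.
Unemployment rate = 4,385 / 60,695 = 7.22%.
Labor force participation rate = 60,695 / 98,970 = 61.33%.

Unemployment rate ≈ 7.22%; labor force participation rate ≈ 61.33%.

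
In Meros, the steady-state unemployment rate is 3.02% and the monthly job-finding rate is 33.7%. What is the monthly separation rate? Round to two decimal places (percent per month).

From u* = s/(s+f): s = u·f/(1−u).
s = 0.0302 × 33.7 / (1 − 0.0302) = 1.0177 / 0.9698 ≈ 1.05% per month.

Separation rate ≈ 1.05% per month.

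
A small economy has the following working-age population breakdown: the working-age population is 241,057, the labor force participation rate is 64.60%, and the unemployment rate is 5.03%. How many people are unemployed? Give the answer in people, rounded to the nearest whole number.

About 7,833 are unemployed.

Labor force = 0.6460 × 241,057 = 155,723.
Unemployed = 0.0503 × 155,723 ≈ 7,833.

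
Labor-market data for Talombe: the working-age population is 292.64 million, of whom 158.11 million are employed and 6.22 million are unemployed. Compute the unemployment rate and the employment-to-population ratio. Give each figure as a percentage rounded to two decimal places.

Labor force = employed + unemployed = 158.11 + 6.22 = 164.33 million.
Unemployment rate = 6.22 / 164.33 = 3.79%.
Employment-population ratio = 158.11 / 292.64 = 54.03%.

Unemployment rate ≈ 3.79%; employment-population ratio ≈ 54.03%.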